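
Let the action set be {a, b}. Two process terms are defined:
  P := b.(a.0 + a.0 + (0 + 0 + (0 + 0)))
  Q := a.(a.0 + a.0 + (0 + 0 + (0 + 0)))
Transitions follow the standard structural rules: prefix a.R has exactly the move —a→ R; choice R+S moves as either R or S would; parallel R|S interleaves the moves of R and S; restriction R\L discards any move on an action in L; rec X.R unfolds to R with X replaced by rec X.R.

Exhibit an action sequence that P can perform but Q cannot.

LTS(P): 3 reachable states
  p0 = b.(a.0 + a.0 + (0 + 0 + (0 + 0))) :: ··b··> p1
  p1 = a.0 + a.0 + (0 + 0 + (0 + 0)) :: ··a··> p2
  p2 = 0 :: stopped
LTS(Q): 3 reachable states
  q0 = a.(a.0 + a.0 + (0 + 0 + (0 + 0))) :: ··a··> q1
  q1 = a.0 + a.0 + (0 + 0 + (0 + 0)) :: ··a··> q2
  q2 = 0 :: stopped
Executing b from P (initial set {p0}):
  after b @ step 1: {p1}
  ✓ P
Executing b from Q (initial set {q0}):
  after b @ step 1: ∅  — Q cannot continue

b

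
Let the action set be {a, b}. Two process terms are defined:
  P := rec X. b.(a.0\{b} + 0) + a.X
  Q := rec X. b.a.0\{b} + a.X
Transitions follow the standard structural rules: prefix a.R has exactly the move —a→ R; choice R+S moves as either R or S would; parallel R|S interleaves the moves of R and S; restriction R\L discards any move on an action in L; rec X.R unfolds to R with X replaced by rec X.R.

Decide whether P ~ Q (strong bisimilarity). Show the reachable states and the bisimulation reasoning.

P's transition system — 3 states:
  u0 = rec X. b.(a.0\{b} + 0) + a.X :: —a→ u0, —b→ u1
  u1 = a.0\{b} + 0 :: —a→ u2
  u2 = 0\{b} :: stopped
Q's transition system — 3 states:
  v0 = rec X. b.a.0\{b} + a.X :: —a→ v0, —b→ v1
  v1 = a.0\{b} :: —a→ v2
  v2 = 0\{b} :: stopped
Bisimilarity quotient blocks:
  B0 = {u0, v0}
  B1 = {u1, v1}
  B2 = {u2, v2}
u0 ∈ B0, v0 ∈ B0 → same block

bisimilar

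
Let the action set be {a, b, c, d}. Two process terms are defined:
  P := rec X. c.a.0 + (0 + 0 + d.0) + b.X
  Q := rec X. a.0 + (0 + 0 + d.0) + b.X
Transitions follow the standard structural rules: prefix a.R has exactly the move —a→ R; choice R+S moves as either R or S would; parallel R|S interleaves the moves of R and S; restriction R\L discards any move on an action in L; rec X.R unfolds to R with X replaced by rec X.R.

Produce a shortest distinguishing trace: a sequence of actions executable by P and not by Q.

P's transition system — 3 states:
  m0 = rec X. c.a.0 + (0 + 0 + d.0) + b.X has moves =b=> m0, =c=> m1, =d=> m2
  m1 = a.0 has moves =a=> m2
  m2 = 0 has moves deadlocked
Q's transition system — 2 states:
  n0 = rec X. a.0 + (0 + 0 + d.0) + b.X has moves =a=> n1, =b=> n0, =d=> n1
  n1 = 0 has moves deadlocked
Trace ⟨c⟩ through P, begin at {m0}:
  after c @ step 1: {m1}
  — P admits the full trace.
Trace ⟨c⟩ through Q, begin at {n0}:
  after c @ step 1: ∅ (Q stuck)

c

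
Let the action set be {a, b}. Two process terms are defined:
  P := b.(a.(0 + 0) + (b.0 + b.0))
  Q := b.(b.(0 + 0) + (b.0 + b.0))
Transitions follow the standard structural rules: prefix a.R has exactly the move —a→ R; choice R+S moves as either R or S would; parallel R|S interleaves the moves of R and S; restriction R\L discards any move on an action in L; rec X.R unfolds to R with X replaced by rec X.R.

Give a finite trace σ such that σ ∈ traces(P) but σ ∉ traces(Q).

ba

P's transition system — 4 states:
  s0 = b.(a.(0 + 0) + (b.0 + b.0)) → —b→ s1
  s1 = a.(0 + 0) + (b.0 + b.0) → —a→ s2, —b→ s3
  s2 = 0 + 0 → ·
  s3 = 0 → ·
Q's transition system — 4 states:
  t0 = b.(b.(0 + 0) + (b.0 + b.0)) → —b→ t1
  t1 = b.(0 + 0) + (b.0 + b.0) → —b→ t2, —b→ t3
  t2 = 0 → ·
  t3 = 0 + 0 → ·
Executing ba from P (initial set {s0}):
  after b @ step 1: {s1}
  after a @ step 2: {s2}
  P completes σ.
Executing ba from Q (initial set {t0}):
  after b @ step 1: {t1}
  after a @ step 2: ∅  — Q cannot continue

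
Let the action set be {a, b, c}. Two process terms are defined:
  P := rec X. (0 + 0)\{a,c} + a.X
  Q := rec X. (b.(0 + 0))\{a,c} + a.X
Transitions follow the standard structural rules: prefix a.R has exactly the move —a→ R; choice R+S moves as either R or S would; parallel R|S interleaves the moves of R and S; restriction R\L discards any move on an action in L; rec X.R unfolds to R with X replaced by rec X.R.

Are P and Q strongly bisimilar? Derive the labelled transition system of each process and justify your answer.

P ≁ Q

LTS(P): 1 reachable states
  u0 = rec X. (0 + 0)\{a,c} + a.X → ··a··> u0
LTS(Q): 2 reachable states
  v0 = rec X. (b.(0 + 0))\{a,c} + a.X → ··a··> v0, ··b··> v1
  v1 = (0 + 0)\{a,c} → deadlocked
Partition-refinement fixed point:
  B0 = {u0}
  B1 = {v0}
  B2 = {v1}
u0 ∈ B0, v0 ∈ B1 → different blocks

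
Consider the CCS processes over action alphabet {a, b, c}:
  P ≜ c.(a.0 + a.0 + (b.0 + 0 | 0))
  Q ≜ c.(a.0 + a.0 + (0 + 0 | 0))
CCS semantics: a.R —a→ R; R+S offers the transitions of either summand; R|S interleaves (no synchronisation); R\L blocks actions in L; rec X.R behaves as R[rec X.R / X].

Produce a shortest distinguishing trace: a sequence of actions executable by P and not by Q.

LTS(P): 3 reachable states
  u0 = c.(a.0 + a.0 + (b.0 + 0 | 0)) → —c→ u1
  u1 = a.0 + a.0 + (b.0 + 0 | 0) → —a→ u2, —b→ u2
  u2 = 0 → stopped
LTS(Q): 3 reachable states
  v0 = c.(a.0 + a.0 + (0 + 0 | 0)) → —c→ v1
  v1 = a.0 + a.0 + (0 + 0 | 0) → —a→ v2
  v2 = 0 → stopped
Executing cb from P (initial set {u0}):
  after c @ step 1: {u1}
  after b @ step 2: {u2}
  ✓ P
Executing cb from Q (initial set {v0}):
  after c @ step 1: {v1}
  after b @ step 2: no successor for Q

cb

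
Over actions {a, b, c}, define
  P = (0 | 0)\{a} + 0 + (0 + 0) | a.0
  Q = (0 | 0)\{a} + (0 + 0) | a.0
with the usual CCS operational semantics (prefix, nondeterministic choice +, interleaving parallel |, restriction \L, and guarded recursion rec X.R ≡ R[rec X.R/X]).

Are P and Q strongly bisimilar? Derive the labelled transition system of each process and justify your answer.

P ~ Q

P's transition system — 2 states:
  s0 = (0 | 0)\{a} + 0 + (0 + 0) | a.0 :: -a-> s1
  s1 = (0 + 0) | 0 :: stopped
Q's transition system — 2 states:
  t0 = (0 | 0)\{a} + (0 + 0) | a.0 :: -a-> t1
  t1 = (0 + 0) | 0 :: stopped
Bisimilarity quotient blocks:
  B0 = {s0, t0}
  B1 = {s1, t1}
s0 ∈ B0, t0 ∈ B0 → same block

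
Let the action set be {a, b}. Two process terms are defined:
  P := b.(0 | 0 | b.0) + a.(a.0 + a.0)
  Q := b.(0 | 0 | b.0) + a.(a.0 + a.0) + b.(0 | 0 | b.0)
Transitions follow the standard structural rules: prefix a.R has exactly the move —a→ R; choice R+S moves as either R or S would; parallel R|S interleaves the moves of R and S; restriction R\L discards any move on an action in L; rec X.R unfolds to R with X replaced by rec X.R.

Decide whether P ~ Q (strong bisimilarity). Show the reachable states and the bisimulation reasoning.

Reachable graph of P (5 states):
  p0 = b.(0 | 0 | b.0) + a.(a.0 + a.0) | —a→ p1, —b→ p2
  p1 = a.0 + a.0 | —a→ p3
  p2 = 0 | 0 | b.0 | —b→ p4
  p3 = 0 | ∅
  p4 = 0 | 0 | 0 | ∅
Reachable graph of Q (5 states):
  q0 = b.(0 | 0 | b.0) + a.(a.0 + a.0) + b.(0 | 0 | b.0) | —a→ q1, —b→ q2
  q1 = a.0 + a.0 | —a→ q3
  q2 = 0 | 0 | b.0 | —b→ q4
  q3 = 0 | ∅
  q4 = 0 | 0 | 0 | ∅
Coarsest stable partition (strong bisimilarity classes):
  B0 = {p0, q0}
  B1 = {p1, q1}
  B2 = {p3, p4, q3, q4}
  B3 = {p2, q2}
p0 ∈ B0, q0 ∈ B0 → same block

P ~ Q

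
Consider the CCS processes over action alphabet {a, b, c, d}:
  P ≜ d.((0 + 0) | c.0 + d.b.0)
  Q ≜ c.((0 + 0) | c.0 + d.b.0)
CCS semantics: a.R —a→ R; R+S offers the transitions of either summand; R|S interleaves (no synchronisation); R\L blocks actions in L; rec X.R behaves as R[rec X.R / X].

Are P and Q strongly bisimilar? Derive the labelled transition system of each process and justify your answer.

LTS(P): 5 reachable states
  p0 = d.((0 + 0) | c.0 + d.b.0) has moves --d--▸ p1
  p1 = (0 + 0) | c.0 + d.b.0 has moves --c--▸ p2, --d--▸ p3
  p2 = (0 + 0) | 0 has moves deadlocked
  p3 = b.0 has moves --b--▸ p4
  p4 = 0 has moves deadlocked
LTS(Q): 5 reachable states
  q0 = c.((0 + 0) | c.0 + d.b.0) has moves --c--▸ q1
  q1 = (0 + 0) | c.0 + d.b.0 has moves --c--▸ q2, --d--▸ q3
  q2 = (0 + 0) | 0 has moves deadlocked
  q3 = b.0 has moves --b--▸ q4
  q4 = 0 has moves deadlocked
Partition-refinement fixed point:
  B0 = {p0}
  B1 = {p1, q1}
  B2 = {p2, p4, q2, q4}
  B3 = {p3, q3}
  B4 = {q0}
p0 ∈ B0, q0 ∈ B4 → different blocks

NO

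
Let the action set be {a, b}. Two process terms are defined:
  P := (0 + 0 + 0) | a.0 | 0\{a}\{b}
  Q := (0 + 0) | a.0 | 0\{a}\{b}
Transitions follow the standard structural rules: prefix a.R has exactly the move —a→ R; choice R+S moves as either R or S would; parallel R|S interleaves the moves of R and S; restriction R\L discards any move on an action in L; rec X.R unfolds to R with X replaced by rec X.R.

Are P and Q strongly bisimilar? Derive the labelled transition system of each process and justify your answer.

Reachable graph of P (2 states):
  s0 = (0 + 0 + 0) | a.0 | 0\{a}\{b} ⊢ -a-> s1
  s1 = (0 + 0 + 0) | 0 | 0\{a}\{b} ⊢ ∅
Reachable graph of Q (2 states):
  t0 = (0 + 0) | a.0 | 0\{a}\{b} ⊢ -a-> t1
  t1 = (0 + 0) | 0 | 0\{a}\{b} ⊢ ∅
Partition-refinement fixed point:
  B0 = {s0, t0}
  B1 = {s1, t1}
s0 ∈ B0, t0 ∈ B0 → same block

P ~ Q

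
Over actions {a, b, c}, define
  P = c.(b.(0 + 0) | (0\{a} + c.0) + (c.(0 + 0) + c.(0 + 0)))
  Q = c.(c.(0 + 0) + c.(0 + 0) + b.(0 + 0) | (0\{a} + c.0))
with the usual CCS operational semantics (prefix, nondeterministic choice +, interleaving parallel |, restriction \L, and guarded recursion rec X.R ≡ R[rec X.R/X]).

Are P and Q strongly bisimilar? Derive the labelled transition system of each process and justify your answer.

P's transition system — 6 states:
  p0 = c.(b.(0 + 0) | (0\{a} + c.0) + (c.(0 + 0) + c.(0 + 0))) → ··c··> p1
  p1 = b.(0 + 0) | (0\{a} + c.0) + (c.(0 + 0) + c.(0 + 0)) → ··b··> p2, ··c··> p3, ··c··> p4
  p2 = (0 + 0) | (0\{a} + c.0) → ··c··> p5
  p3 = 0 + 0 → stopped
  p4 = b.(0 + 0) | 0 → ··b··> p5
  p5 = (0 + 0) | 0 → stopped
Q's transition system — 6 states:
  q0 = c.(c.(0 + 0) + c.(0 + 0) + b.(0 + 0) | (0\{a} + c.0)) → ··c··> q1
  q1 = c.(0 + 0) + c.(0 + 0) + b.(0 + 0) | (0\{a} + c.0) → ··b··> q2, ··c··> q3, ··c··> q4
  q2 = (0 + 0) | (0\{a} + c.0) → ··c··> q5
  q3 = 0 + 0 → stopped
  q4 = b.(0 + 0) | 0 → ··b··> q5
  q5 = (0 + 0) | 0 → stopped
Coarsest stable partition (strong bisimilarity classes):
  B0 = {p0, q0}
  B1 = {p1, q1}
  B2 = {p2, q2}
  B3 = {p3, p5, q3, q5}
  B4 = {p4, q4}
p0 ∈ B0, q0 ∈ B0 → same block

bisimilar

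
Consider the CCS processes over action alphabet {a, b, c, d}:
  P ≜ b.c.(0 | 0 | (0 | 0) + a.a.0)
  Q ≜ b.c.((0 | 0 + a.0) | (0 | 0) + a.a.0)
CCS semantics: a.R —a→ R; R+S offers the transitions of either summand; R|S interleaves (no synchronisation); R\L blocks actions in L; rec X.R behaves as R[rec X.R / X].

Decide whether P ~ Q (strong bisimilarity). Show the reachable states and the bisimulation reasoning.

P ≁ Q

Reachable graph of P (5 states):
  m0 = b.c.(0 | 0 | (0 | 0) + a.a.0) ⊢ —b→ m1
  m1 = c.(0 | 0 | (0 | 0) + a.a.0) ⊢ —c→ m2
  m2 = 0 | 0 | (0 | 0) + a.a.0 ⊢ —a→ m3
  m3 = a.0 ⊢ —a→ m4
  m4 = 0 ⊢ deadlocked
Reachable graph of Q (6 states):
  n0 = b.c.((0 | 0 + a.0) | (0 | 0) + a.a.0) ⊢ —b→ n1
  n1 = c.((0 | 0 + a.0) | (0 | 0) + a.a.0) ⊢ —c→ n2
  n2 = (0 | 0 + a.0) | (0 | 0) + a.a.0 ⊢ —a→ n3, —a→ n4
  n3 = 0 | (0 | 0) ⊢ deadlocked
  n4 = a.0 ⊢ —a→ n5
  n5 = 0 ⊢ deadlocked
Bisimilarity quotient blocks:
  B0 = {m0}
  B1 = {m1}
  B2 = {m2}
  B3 = {m3, n4}
  B4 = {m4, n3, n5}
  B5 = {n0}
  B6 = {n1}
  B7 = {n2}
m0 ∈ B0, n0 ∈ B5 → different blocks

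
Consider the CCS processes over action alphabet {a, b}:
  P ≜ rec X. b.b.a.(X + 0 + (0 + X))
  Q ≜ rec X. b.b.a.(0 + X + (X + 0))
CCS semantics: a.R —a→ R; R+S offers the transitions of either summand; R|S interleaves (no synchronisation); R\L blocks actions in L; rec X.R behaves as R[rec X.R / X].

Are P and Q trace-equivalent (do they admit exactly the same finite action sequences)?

Reachable graph of P (4 states):
  s0 = rec X. b.b.a.(X + 0 + (0 + X)) :: --b--▸ s1
  s1 = b.a.((rec X. b.b.a.(X + 0 + (0 + X))) + 0 + (0 + (rec X. b.b.a.(X + 0 + (0 + X))))) :: --b--▸ s2
  s2 = a.((rec X. b.b.a.(X + 0 + (0 + X))) + 0 + (0 + (rec X. b.b.a.(X + 0 + (0 + X))))) :: --a--▸ s3
  s3 = (rec X. b.b.a.(X + 0 + (0 + X))) + 0 + (0 + (rec X. b.b.a.(X + 0 + (0 + X)))) :: --b--▸ s1
Reachable graph of Q (4 states):
  t0 = rec X. b.b.a.(0 + X + (X + 0)) :: --b--▸ t1
  t1 = b.a.(0 + (rec X. b.b.a.(0 + X + (X + 0))) + ((rec X. b.b.a.(0 + X + (X + 0))) + 0)) :: --b--▸ t2
  t2 = a.(0 + (rec X. b.b.a.(0 + X + (X + 0))) + ((rec X. b.b.a.(0 + X + (X + 0))) + 0)) :: --a--▸ t3
  t3 = 0 + (rec X. b.b.a.(0 + X + (X + 0))) + ((rec X. b.b.a.(0 + X + (X + 0))) + 0) :: --b--▸ t1
Partition-refinement fixed point:
  B0 = {s0, s3, t0, t3}
  B1 = {s1, t1}
  B2 = {s2, t2}
s0 ∈ B0, t0 ∈ B0 → same block
Bisimilar ⇒ trace-equivalent.

traces(P) = traces(Q)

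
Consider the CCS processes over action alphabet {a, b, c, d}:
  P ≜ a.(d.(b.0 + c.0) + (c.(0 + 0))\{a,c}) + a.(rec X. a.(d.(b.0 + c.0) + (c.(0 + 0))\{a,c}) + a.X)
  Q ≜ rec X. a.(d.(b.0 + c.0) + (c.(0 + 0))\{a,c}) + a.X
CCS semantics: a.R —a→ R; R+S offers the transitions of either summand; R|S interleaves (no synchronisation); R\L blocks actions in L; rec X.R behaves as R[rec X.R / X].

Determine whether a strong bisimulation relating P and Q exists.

bisimilar

Reachable graph of P (5 states):
  p0 = a.(d.(b.0 + c.0) + (c.(0 + 0))\{a,c}) + a.(rec X. a.(d.(b.0 + c.0) + (c.(0 + 0))\{a,c}) + a.X) | -a-> p1, -a-> p2
  p1 = d.(b.0 + c.0) + (c.(0 + 0))\{a,c} | -d-> p3
  p2 = rec X. a.(d.(b.0 + c.0) + (c.(0 + 0))\{a,c}) + a.X | -a-> p1, -a-> p2
  p3 = b.0 + c.0 | -b-> p4, -c-> p4
  p4 = 0 | ·
Reachable graph of Q (4 states):
  q0 = rec X. a.(d.(b.0 + c.0) + (c.(0 + 0))\{a,c}) + a.X | -a-> q0, -a-> q1
  q1 = d.(b.0 + c.0) + (c.(0 + 0))\{a,c} | -d-> q2
  q2 = b.0 + c.0 | -b-> q3, -c-> q3
  q3 = 0 | ·
Bisimilarity quotient blocks:
  B0 = {p0, p2, q0}
  B1 = {p1, q1}
  B2 = {p3, q2}
  B3 = {p4, q3}
p0 ∈ B0, q0 ∈ B0 → same block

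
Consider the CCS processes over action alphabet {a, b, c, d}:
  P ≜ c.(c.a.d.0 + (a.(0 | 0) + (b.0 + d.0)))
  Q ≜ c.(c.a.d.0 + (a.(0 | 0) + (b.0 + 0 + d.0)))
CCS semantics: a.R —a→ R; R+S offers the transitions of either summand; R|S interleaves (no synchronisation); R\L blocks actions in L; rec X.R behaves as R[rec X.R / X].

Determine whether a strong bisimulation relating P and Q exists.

LTS(P): 6 reachable states
  p0 = c.(c.a.d.0 + (a.(0 | 0) + (b.0 + d.0))) has moves —c→ p1
  p1 = c.a.d.0 + (a.(0 | 0) + (b.0 + d.0)) has moves —a→ p2, —b→ p3, —c→ p4, —d→ p3
  p2 = 0 | 0 has moves deadlocked
  p3 = 0 has moves deadlocked
  p4 = a.d.0 has moves —a→ p5
  p5 = d.0 has moves —d→ p3
LTS(Q): 6 reachable states
  q0 = c.(c.a.d.0 + (a.(0 | 0) + (b.0 + 0 + d.0))) has moves —c→ q1
  q1 = c.a.d.0 + (a.(0 | 0) + (b.0 + 0 + d.0)) has moves —a→ q2, —b→ q3, —c→ q4, —d→ q3
  q2 = 0 | 0 has moves deadlocked
  q3 = 0 has moves deadlocked
  q4 = a.d.0 has moves —a→ q5
  q5 = d.0 has moves —d→ q3
Partition-refinement fixed point:
  B0 = {p0, q0}
  B1 = {p1, q1}
  B2 = {p2, p3, q2, q3}
  B3 = {p4, q4}
  B4 = {p5, q5}
p0 ∈ B0, q0 ∈ B0 → same block

YES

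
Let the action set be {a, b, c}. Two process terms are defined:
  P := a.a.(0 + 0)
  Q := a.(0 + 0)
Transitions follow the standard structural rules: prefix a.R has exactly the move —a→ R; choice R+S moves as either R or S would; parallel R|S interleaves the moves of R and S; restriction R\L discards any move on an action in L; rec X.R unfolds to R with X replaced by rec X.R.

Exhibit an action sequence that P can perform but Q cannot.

aa

P's transition system — 3 states:
  s0 = a.a.(0 + 0) ⊢ —a→ s1
  s1 = a.(0 + 0) ⊢ —a→ s2
  s2 = 0 + 0 ⊢ deadlocked
Q's transition system — 2 states:
  t0 = a.(0 + 0) ⊢ —a→ t1
  t1 = 0 + 0 ⊢ deadlocked
Executing aa from P (initial set {s0}):
  step 1 (a): {s1}
  step 2 (a): {s2}
  — P admits the full trace.
Executing aa from Q (initial set {t0}):
  step 1 (a): {t1}
  step 2 (a): ∅  — Q cannot continue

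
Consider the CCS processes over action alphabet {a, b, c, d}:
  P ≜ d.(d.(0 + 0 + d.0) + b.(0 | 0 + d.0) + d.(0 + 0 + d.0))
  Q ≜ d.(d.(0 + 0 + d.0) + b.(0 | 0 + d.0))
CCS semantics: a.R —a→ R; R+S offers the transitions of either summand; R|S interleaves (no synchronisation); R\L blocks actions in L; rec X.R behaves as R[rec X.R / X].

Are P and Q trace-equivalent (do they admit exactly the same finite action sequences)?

LTS(P): 5 reachable states
  p0 = d.(d.(0 + 0 + d.0) + b.(0 | 0 + d.0) + d.(0 + 0 + d.0)) :: ··d··> p1
  p1 = d.(0 + 0 + d.0) + b.(0 | 0 + d.0) + d.(0 + 0 + d.0) :: ··b··> p2, ··d··> p3
  p2 = 0 | 0 + d.0 :: ··d··> p4
  p3 = 0 + 0 + d.0 :: ··d··> p4
  p4 = 0 :: ∅
LTS(Q): 5 reachable states
  q0 = d.(d.(0 + 0 + d.0) + b.(0 | 0 + d.0)) :: ··d··> q1
  q1 = d.(0 + 0 + d.0) + b.(0 | 0 + d.0) :: ··b··> q2, ··d··> q3
  q2 = 0 | 0 + d.0 :: ··d··> q4
  q3 = 0 + 0 + d.0 :: ··d··> q4
  q4 = 0 :: ∅
Partition-refinement fixed point:
  B0 = {p0, q0}
  B1 = {p1, q1}
  B2 = {p2, p3, q2, q3}
  B3 = {p4, q4}
p0 ∈ B0, q0 ∈ B0 → same block
Bisimilar ⇒ trace-equivalent.

YES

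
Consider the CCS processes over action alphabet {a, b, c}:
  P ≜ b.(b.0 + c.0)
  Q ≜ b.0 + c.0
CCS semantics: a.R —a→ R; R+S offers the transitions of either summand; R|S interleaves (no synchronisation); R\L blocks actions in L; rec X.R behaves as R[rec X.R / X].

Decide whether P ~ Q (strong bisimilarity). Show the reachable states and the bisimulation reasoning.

LTS(P): 3 reachable states
  s0 = b.(b.0 + c.0) :: --b--▸ s1
  s1 = b.0 + c.0 :: --b--▸ s2, --c--▸ s2
  s2 = 0 :: ·
LTS(Q): 2 reachable states
  t0 = b.0 + c.0 :: --b--▸ t1, --c--▸ t1
  t1 = 0 :: ·
Bisimilarity quotient blocks:
  B0 = {s0}
  B1 = {s1, t0}
  B2 = {s2, t1}
s0 ∈ B0, t0 ∈ B1 → different blocks

P ≁ Q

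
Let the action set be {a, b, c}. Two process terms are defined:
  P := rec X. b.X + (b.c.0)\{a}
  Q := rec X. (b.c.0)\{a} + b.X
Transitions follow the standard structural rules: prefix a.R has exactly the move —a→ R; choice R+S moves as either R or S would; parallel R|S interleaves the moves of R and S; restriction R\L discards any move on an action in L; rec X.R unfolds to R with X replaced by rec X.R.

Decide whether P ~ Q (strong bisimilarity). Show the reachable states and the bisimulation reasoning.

P's transition system — 3 states:
  m0 = rec X. b.X + (b.c.0)\{a} | —b→ m0, —b→ m1
  m1 = (c.0)\{a} | —c→ m2
  m2 = 0\{a} | stopped
Q's transition system — 3 states:
  n0 = rec X. (b.c.0)\{a} + b.X | —b→ n0, —b→ n1
  n1 = (c.0)\{a} | —c→ n2
  n2 = 0\{a} | stopped
Bisimilarity quotient blocks:
  B0 = {m0, n0}
  B1 = {m1, n1}
  B2 = {m2, n2}
m0 ∈ B0, n0 ∈ B0 → same block

bisimilar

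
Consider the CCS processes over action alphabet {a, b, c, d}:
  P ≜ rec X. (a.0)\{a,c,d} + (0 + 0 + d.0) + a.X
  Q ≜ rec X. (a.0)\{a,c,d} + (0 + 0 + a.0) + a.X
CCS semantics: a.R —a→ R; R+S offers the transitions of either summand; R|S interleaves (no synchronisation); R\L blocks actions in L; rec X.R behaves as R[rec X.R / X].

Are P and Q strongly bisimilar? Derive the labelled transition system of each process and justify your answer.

P ≁ Q

P's transition system — 2 states:
  m0 = rec X. (a.0)\{a,c,d} + (0 + 0 + d.0) + a.X ⊢ -a-> m0, -d-> m1
  m1 = 0 ⊢ stopped
Q's transition system — 2 states:
  n0 = rec X. (a.0)\{a,c,d} + (0 + 0 + a.0) + a.X ⊢ -a-> n0, -a-> n1
  n1 = 0 ⊢ stopped
Coarsest stable partition (strong bisimilarity classes):
  B0 = {m0}
  B1 = {m1, n1}
  B2 = {n0}
m0 ∈ B0, n0 ∈ B2 → different blocks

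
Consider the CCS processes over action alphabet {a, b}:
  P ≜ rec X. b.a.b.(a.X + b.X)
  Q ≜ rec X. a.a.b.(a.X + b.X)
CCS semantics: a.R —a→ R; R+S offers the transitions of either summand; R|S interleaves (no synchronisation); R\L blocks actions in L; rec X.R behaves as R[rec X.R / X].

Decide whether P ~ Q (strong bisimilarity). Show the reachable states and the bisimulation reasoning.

P's transition system — 4 states:
  s0 = rec X. b.a.b.(a.X + b.X) has moves =b=> s1
  s1 = a.b.(a.(rec X. b.a.b.(a.X + b.X)) + b.(rec X. b.a.b.(a.X + b.X))) has moves =a=> s2
  s2 = b.(a.(rec X. b.a.b.(a.X + b.X)) + b.(rec X. b.a.b.(a.X + b.X))) has moves =b=> s3
  s3 = a.(rec X. b.a.b.(a.X + b.X)) + b.(rec X. b.a.b.(a.X + b.X)) has moves =a=> s0, =b=> s0
Q's transition system — 4 states:
  t0 = rec X. a.a.b.(a.X + b.X) has moves =a=> t1
  t1 = a.b.(a.(rec X. a.a.b.(a.X + b.X)) + b.(rec X. a.a.b.(a.X + b.X))) has moves =a=> t2
  t2 = b.(a.(rec X. a.a.b.(a.X + b.X)) + b.(rec X. a.a.b.(a.X + b.X))) has moves =b=> t3
  t3 = a.(rec X. a.a.b.(a.X + b.X)) + b.(rec X. a.a.b.(a.X + b.X)) has moves =a=> t0, =b=> t0
Partition-refinement fixed point:
  B0 = {s0}
  B1 = {s1}
  B2 = {s2}
  B3 = {s3}
  B4 = {t0}
  B5 = {t1}
  B6 = {t2}
  B7 = {t3}
s0 ∈ B0, t0 ∈ B4 → different blocks

P ≁ Q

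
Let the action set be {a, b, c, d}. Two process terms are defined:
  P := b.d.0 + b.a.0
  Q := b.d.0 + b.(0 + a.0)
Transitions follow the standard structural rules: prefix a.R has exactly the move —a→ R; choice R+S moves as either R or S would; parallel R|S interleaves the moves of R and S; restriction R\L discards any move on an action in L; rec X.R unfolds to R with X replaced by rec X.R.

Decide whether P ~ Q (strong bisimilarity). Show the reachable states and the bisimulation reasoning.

P ~ Q

LTS(P): 4 reachable states
  u0 = b.d.0 + b.a.0 ⊢ -b-> u1, -b-> u2
  u1 = a.0 ⊢ -a-> u3
  u2 = d.0 ⊢ -d-> u3
  u3 = 0 ⊢ stopped
LTS(Q): 4 reachable states
  v0 = b.d.0 + b.(0 + a.0) ⊢ -b-> v1, -b-> v2
  v1 = 0 + a.0 ⊢ -a-> v3
  v2 = d.0 ⊢ -d-> v3
  v3 = 0 ⊢ stopped
Coarsest stable partition (strong bisimilarity classes):
  B0 = {u0, v0}
  B1 = {u1, v1}
  B2 = {u3, v3}
  B3 = {u2, v2}
u0 ∈ B0, v0 ∈ B0 → same block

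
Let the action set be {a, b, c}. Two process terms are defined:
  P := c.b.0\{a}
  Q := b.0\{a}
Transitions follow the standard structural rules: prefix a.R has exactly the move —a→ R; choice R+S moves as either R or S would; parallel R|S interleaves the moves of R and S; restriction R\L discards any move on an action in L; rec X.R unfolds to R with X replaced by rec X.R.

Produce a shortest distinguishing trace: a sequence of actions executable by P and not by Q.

c

P's transition system — 3 states:
  s0 = c.b.0\{a} :: ··c··> s1
  s1 = b.0\{a} :: ··b··> s2
  s2 = 0\{a} :: (no moves)
Q's transition system — 2 states:
  t0 = b.0\{a} :: ··b··> t1
  t1 = 0\{a} :: (no moves)
Executing c from P (initial set {s0}):
  [1] c ⇒ {s1}
  — P admits the full trace.
Executing c from Q (initial set {t0}):
  [1] c ⇒ ∅ (Q stuck)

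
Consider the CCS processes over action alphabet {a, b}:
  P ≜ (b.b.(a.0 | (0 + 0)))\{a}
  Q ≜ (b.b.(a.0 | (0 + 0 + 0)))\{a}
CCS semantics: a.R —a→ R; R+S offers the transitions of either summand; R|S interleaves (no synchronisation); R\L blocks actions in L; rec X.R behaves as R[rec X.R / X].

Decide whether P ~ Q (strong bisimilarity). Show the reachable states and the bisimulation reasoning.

Reachable graph of P (3 states):
  s0 = (b.b.(a.0 | (0 + 0)))\{a} → --b--▸ s1
  s1 = (b.(a.0 | (0 + 0)))\{a} → --b--▸ s2
  s2 = (a.0 | (0 + 0))\{a} → deadlocked
Reachable graph of Q (3 states):
  t0 = (b.b.(a.0 | (0 + 0 + 0)))\{a} → --b--▸ t1
  t1 = (b.(a.0 | (0 + 0 + 0)))\{a} → --b--▸ t2
  t2 = (a.0 | (0 + 0 + 0))\{a} → deadlocked
Coarsest stable partition (strong bisimilarity classes):
  B0 = {s0, t0}
  B1 = {s1, t1}
  B2 = {s2, t2}
s0 ∈ B0, t0 ∈ B0 → same block

P ~ Q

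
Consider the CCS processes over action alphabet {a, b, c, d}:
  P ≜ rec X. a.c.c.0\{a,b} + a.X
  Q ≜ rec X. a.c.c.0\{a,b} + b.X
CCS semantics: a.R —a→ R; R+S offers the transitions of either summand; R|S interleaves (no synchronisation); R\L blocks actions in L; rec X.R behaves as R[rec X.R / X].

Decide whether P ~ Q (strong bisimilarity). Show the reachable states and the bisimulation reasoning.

P's transition system — 4 states:
  m0 = rec X. a.c.c.0\{a,b} + a.X has moves --a--▸ m0, --a--▸ m1
  m1 = c.c.0\{a,b} has moves --c--▸ m2
  m2 = c.0\{a,b} has moves --c--▸ m3
  m3 = 0\{a,b} has moves ∅
Q's transition system — 4 states:
  n0 = rec X. a.c.c.0\{a,b} + b.X has moves --a--▸ n1, --b--▸ n0
  n1 = c.c.0\{a,b} has moves --c--▸ n2
  n2 = c.0\{a,b} has moves --c--▸ n3
  n3 = 0\{a,b} has moves ∅
Bisimilarity quotient blocks:
  B0 = {m0}
  B1 = {m1, n1}
  B2 = {m2, n2}
  B3 = {m3, n3}
  B4 = {n0}
m0 ∈ B0, n0 ∈ B4 → different blocks

not bisimilar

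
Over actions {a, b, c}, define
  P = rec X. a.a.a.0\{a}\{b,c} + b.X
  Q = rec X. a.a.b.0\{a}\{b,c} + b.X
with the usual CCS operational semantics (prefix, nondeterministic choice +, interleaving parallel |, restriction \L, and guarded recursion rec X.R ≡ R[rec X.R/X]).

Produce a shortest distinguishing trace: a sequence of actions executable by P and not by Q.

aaa

P's transition system — 4 states:
  u0 = rec X. a.a.a.0\{a}\{b,c} + b.X → -a-> u1, -b-> u0
  u1 = a.a.0\{a}\{b,c} → -a-> u2
  u2 = a.0\{a}\{b,c} → -a-> u3
  u3 = 0\{a}\{b,c} → (no moves)
Q's transition system — 4 states:
  v0 = rec X. a.a.b.0\{a}\{b,c} + b.X → -a-> v1, -b-> v0
  v1 = a.b.0\{a}\{b,c} → -a-> v2
  v2 = b.0\{a}\{b,c} → -b-> v3
  v3 = 0\{a}\{b,c} → (no moves)
Run σ = ⟨aaa⟩ on P: start {u0}
  after a @ step 1: {u1}
  after a @ step 2: {u2}
  after a @ step 3: {u3}
  — P admits the full trace.
Run σ = ⟨aaa⟩ on Q: start {v0}
  after a @ step 1: {v1}
  after a @ step 2: {v2}
  after a @ step 3: ∅  — Q cannot continue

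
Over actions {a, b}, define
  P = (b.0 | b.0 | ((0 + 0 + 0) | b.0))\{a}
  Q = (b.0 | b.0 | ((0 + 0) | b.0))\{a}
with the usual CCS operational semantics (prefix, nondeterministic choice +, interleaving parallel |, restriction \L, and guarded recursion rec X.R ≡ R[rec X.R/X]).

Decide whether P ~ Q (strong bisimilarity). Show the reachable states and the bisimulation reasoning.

Reachable graph of P (8 states):
  s0 = (b.0 | b.0 | ((0 + 0 + 0) | b.0))\{a} has moves --b--▸ s1, --b--▸ s2, --b--▸ s3
  s1 = (0 | b.0 | ((0 + 0 + 0) | b.0))\{a} has moves --b--▸ s4, --b--▸ s5
  s2 = (b.0 | 0 | ((0 + 0 + 0) | b.0))\{a} has moves --b--▸ s4, --b--▸ s6
  s3 = (b.0 | b.0 | ((0 + 0 + 0) | 0))\{a} has moves --b--▸ s5, --b--▸ s6
  s4 = (0 | 0 | ((0 + 0 + 0) | b.0))\{a} has moves --b--▸ s7
  s5 = (0 | b.0 | ((0 + 0 + 0) | 0))\{a} has moves --b--▸ s7
  s6 = (b.0 | 0 | ((0 + 0 + 0) | 0))\{a} has moves --b--▸ s7
  s7 = (0 | 0 | ((0 + 0 + 0) | 0))\{a} has moves ·
Reachable graph of Q (8 states):
  t0 = (b.0 | b.0 | ((0 + 0) | b.0))\{a} has moves --b--▸ t1, --b--▸ t2, --b--▸ t3
  t1 = (0 | b.0 | ((0 + 0) | b.0))\{a} has moves --b--▸ t4, --b--▸ t5
  t2 = (b.0 | 0 | ((0 + 0) | b.0))\{a} has moves --b--▸ t4, --b--▸ t6
  t3 = (b.0 | b.0 | ((0 + 0) | 0))\{a} has moves --b--▸ t5, --b--▸ t6
  t4 = (0 | 0 | ((0 + 0) | b.0))\{a} has moves --b--▸ t7
  t5 = (0 | b.0 | ((0 + 0) | 0))\{a} has moves --b--▸ t7
  t6 = (b.0 | 0 | ((0 + 0) | 0))\{a} has moves --b--▸ t7
  t7 = (0 | 0 | ((0 + 0) | 0))\{a} has moves ·
Coarsest stable partition (strong bisimilarity classes):
  B0 = {s0, t0}
  B1 = {s1, s2, s3, t1, t2, t3}
  B2 = {s4, s5, s6, t4, t5, t6}
  B3 = {s7, t7}
s0 ∈ B0, t0 ∈ B0 → same block

P ~ Q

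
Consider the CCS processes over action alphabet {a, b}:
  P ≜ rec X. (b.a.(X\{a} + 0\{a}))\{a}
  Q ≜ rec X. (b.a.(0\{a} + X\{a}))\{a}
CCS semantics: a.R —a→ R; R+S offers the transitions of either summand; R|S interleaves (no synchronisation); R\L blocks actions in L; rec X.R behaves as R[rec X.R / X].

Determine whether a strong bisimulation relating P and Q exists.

Reachable graph of P (2 states):
  p0 = rec X. (b.a.(X\{a} + 0\{a}))\{a} | ··b··> p1
  p1 = (a.((rec X. (b.a.(X\{a} + 0\{a}))\{a})\{a} + 0\{a}))\{a} | ∅
Reachable graph of Q (2 states):
  q0 = rec X. (b.a.(0\{a} + X\{a}))\{a} | ··b··> q1
  q1 = (a.(0\{a} + (rec X. (b.a.(0\{a} + X\{a}))\{a})\{a}))\{a} | ∅
Coarsest stable partition (strong bisimilarity classes):
  B0 = {p0, q0}
  B1 = {p1, q1}
p0 ∈ B0, q0 ∈ B0 → same block

YES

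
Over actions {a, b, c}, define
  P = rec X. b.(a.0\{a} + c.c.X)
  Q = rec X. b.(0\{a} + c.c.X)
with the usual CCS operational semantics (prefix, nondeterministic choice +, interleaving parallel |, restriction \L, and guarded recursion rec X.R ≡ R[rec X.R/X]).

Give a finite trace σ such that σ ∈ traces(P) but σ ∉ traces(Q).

LTS(P): 4 reachable states
  u0 = rec X. b.(a.0\{a} + c.c.X) has moves -b-> u1
  u1 = a.0\{a} + c.c.(rec X. b.(a.0\{a} + c.c.X)) has moves -a-> u2, -c-> u3
  u2 = 0\{a} has moves ∅
  u3 = c.(rec X. b.(a.0\{a} + c.c.X)) has moves -c-> u0
LTS(Q): 3 reachable states
  v0 = rec X. b.(0\{a} + c.c.X) has moves -b-> v1
  v1 = 0\{a} + c.c.(rec X. b.(0\{a} + c.c.X)) has moves -c-> v2
  v2 = c.(rec X. b.(0\{a} + c.c.X)) has moves -c-> v0
Executing ba from P (initial set {u0}):
  step 1 (b): {u1}
  step 2 (a): {u2}
  — P admits the full trace.
Executing ba from Q (initial set {v0}):
  step 1 (b): {v1}
  step 2 (a): ∅ (Q stuck)

ba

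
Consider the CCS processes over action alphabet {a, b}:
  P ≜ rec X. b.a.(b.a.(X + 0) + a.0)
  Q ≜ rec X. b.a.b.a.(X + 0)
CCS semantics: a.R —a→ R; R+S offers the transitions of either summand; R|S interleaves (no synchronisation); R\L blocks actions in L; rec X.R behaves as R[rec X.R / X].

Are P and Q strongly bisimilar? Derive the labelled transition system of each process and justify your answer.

P's transition system — 6 states:
  u0 = rec X. b.a.(b.a.(X + 0) + a.0) has moves --b--▸ u1
  u1 = a.(b.a.((rec X. b.a.(b.a.(X + 0) + a.0)) + 0) + a.0) has moves --a--▸ u2
  u2 = b.a.((rec X. b.a.(b.a.(X + 0) + a.0)) + 0) + a.0 has moves --a--▸ u3, --b--▸ u4
  u3 = 0 has moves ∅
  u4 = a.((rec X. b.a.(b.a.(X + 0) + a.0)) + 0) has moves --a--▸ u5
  u5 = (rec X. b.a.(b.a.(X + 0) + a.0)) + 0 has moves --b--▸ u1
Q's transition system — 5 states:
  v0 = rec X. b.a.b.a.(X + 0) has moves --b--▸ v1
  v1 = a.b.a.((rec X. b.a.b.a.(X + 0)) + 0) has moves --a--▸ v2
  v2 = b.a.((rec X. b.a.b.a.(X + 0)) + 0) has moves --b--▸ v3
  v3 = a.((rec X. b.a.b.a.(X + 0)) + 0) has moves --a--▸ v4
  v4 = (rec X. b.a.b.a.(X + 0)) + 0 has moves --b--▸ v1
Bisimilarity quotient blocks:
  B0 = {u0, u5}
  B1 = {u1}
  B2 = {u2}
  B3 = {u3}
  B4 = {u4}
  B5 = {v0, v2, v4}
  B6 = {v1, v3}
u0 ∈ B0, v0 ∈ B5 → different blocks

not bisimilar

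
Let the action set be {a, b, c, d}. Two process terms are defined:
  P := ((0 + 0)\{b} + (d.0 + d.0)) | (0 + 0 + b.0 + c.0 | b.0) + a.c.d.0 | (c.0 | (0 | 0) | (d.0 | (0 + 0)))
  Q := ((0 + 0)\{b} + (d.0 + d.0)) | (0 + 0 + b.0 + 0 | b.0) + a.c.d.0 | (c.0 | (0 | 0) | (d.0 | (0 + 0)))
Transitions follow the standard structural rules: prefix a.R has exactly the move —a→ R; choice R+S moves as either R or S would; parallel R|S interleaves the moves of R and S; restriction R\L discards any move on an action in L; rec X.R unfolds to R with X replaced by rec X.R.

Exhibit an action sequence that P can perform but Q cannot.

bc

Reachable graph of P (25 states):
  s0 = ((0 + 0)\{b} + (d.0 + d.0)) | (0 + 0 + b.0 + c.0 | b.0) + a.c.d.0 | (c.0 | (0 | 0) | (d.0 | (0 + 0))) → --a--▸ s1, --b--▸ s2, --b--▸ s3, --c--▸ s4, --c--▸ s5, --d--▸ s6, --d--▸ s7
  s1 = c.d.0 | (c.0 | (0 | 0) | (d.0 | (0 + 0))) → --c--▸ s8, --c--▸ s9, --d--▸ s10
  s2 = ((0 + 0)\{b} + (d.0 + d.0)) | (c.0 | 0) → --c--▸ s11, --d--▸ s12
  s3 = ((0 + 0)\{b} + (d.0 + d.0)) | 0 → --d--▸ s13
  s4 = ((0 + 0)\{b} + (d.0 + d.0)) | (0 | b.0) → --b--▸ s11, --d--▸ s14
  s5 = a.c.d.0 | (0 | (0 | 0) | (d.0 | (0 + 0))) → --a--▸ s8, --d--▸ s15
  s6 = 0 | (0 + 0 + b.0 + c.0 | b.0) → --b--▸ s12, --b--▸ s13, --c--▸ s14
  s7 = a.c.d.0 | (c.0 | (0 | 0) | (0 | (0 + 0))) → --a--▸ s10, --c--▸ s15
  s8 = c.d.0 | (0 | (0 | 0) | (d.0 | (0 + 0))) → --c--▸ s16, --d--▸ s17
  s9 = d.0 | (c.0 | (0 | 0) | (d.0 | (0 + 0))) → --c--▸ s16, --d--▸ s18, --d--▸ s19
  s10 = c.d.0 | (c.0 | (0 | 0) | (0 | (0 + 0))) → --c--▸ s17, --c--▸ s19
  s11 = ((0 + 0)\{b} + (d.0 + d.0)) | (0 | 0) → --d--▸ s20
  s12 = 0 | (c.0 | 0) → --c--▸ s20
  s13 = 0 | 0 → ∅
  s14 = 0 | (0 | b.0) → --b--▸ s20
  s15 = a.c.d.0 | (0 | (0 | 0) | (0 | (0 + 0))) → --a--▸ s17
  s16 = d.0 | (0 | (0 | 0) | (d.0 | (0 + 0))) → --d--▸ s21, --d--▸ s22
  s17 = c.d.0 | (0 | (0 | 0) | (0 | (0 + 0))) → --c--▸ s22
  s18 = 0 | (c.0 | (0 | 0) | (d.0 | (0 + 0))) → --c--▸ s21, --d--▸ s23
  s19 = d.0 | (c.0 | (0 | 0) | (0 | (0 + 0))) → --c--▸ s22, --d--▸ s23
  s20 = 0 | (0 | 0) → ∅
  s21 = 0 | (0 | (0 | 0) | (d.0 | (0 + 0))) → --d--▸ s24
  s22 = d.0 | (0 | (0 | 0) | (0 | (0 + 0))) → --d--▸ s24
  s23 = 0 | (c.0 | (0 | 0) | (0 | (0 + 0))) → --c--▸ s24
  s24 = 0 | (0 | (0 | 0) | (0 | (0 + 0))) → ∅
Reachable graph of Q (21 states):
  t0 = ((0 + 0)\{b} + (d.0 + d.0)) | (0 + 0 + b.0 + 0 | b.0) + a.c.d.0 | (c.0 | (0 | 0) | (d.0 | (0 + 0))) → --a--▸ t1, --b--▸ t2, --b--▸ t3, --c--▸ t4, --d--▸ t5, --d--▸ t6
  t1 = c.d.0 | (c.0 | (0 | 0) | (d.0 | (0 + 0))) → --c--▸ t7, --c--▸ t8, --d--▸ t9
  t2 = ((0 + 0)\{b} + (d.0 + d.0)) | (0 | 0) → --d--▸ t10
  t3 = ((0 + 0)\{b} + (d.0 + d.0)) | 0 → --d--▸ t11
  t4 = a.c.d.0 | (0 | (0 | 0) | (d.0 | (0 + 0))) → --a--▸ t7, --d--▸ t12
  t5 = 0 | (0 + 0 + b.0 + 0 | b.0) → --b--▸ t10, --b--▸ t11
  t6 = a.c.d.0 | (c.0 | (0 | 0) | (0 | (0 + 0))) → --a--▸ t9, --c--▸ t12
  t7 = c.d.0 | (0 | (0 | 0) | (d.0 | (0 + 0))) → --c--▸ t13, --d--▸ t14
  t8 = d.0 | (c.0 | (0 | 0) | (d.0 | (0 + 0))) → --c--▸ t13, --d--▸ t15, --d--▸ t16
  t9 = c.d.0 | (c.0 | (0 | 0) | (0 | (0 + 0))) → --c--▸ t14, --c--▸ t16
  t10 = 0 | (0 | 0) → ∅
  t11 = 0 | 0 → ∅
  t12 = a.c.d.0 | (0 | (0 | 0) | (0 | (0 + 0))) → --a--▸ t14
  t13 = d.0 | (0 | (0 | 0) | (d.0 | (0 + 0))) → --d--▸ t17, --d--▸ t18
  t14 = c.d.0 | (0 | (0 | 0) | (0 | (0 + 0))) → --c--▸ t18
  t15 = 0 | (c.0 | (0 | 0) | (d.0 | (0 + 0))) → --c--▸ t17, --d--▸ t19
  t16 = d.0 | (c.0 | (0 | 0) | (0 | (0 + 0))) → --c--▸ t18, --d--▸ t19
  t17 = 0 | (0 | (0 | 0) | (d.0 | (0 + 0))) → --d--▸ t20
  t18 = d.0 | (0 | (0 | 0) | (0 | (0 + 0))) → --d--▸ t20
  t19 = 0 | (c.0 | (0 | 0) | (0 | (0 + 0))) → --c--▸ t20
  t20 = 0 | (0 | (0 | 0) | (0 | (0 + 0))) → ∅
Executing bc from P (initial set {s0}):
  after b @ step 1: {s2, s3}
  after c @ step 2: {s11}
  — P admits the full trace.
Executing bc from Q (initial set {t0}):
  after b @ step 1: {t2, t3}
  after c @ step 2: no successor for Q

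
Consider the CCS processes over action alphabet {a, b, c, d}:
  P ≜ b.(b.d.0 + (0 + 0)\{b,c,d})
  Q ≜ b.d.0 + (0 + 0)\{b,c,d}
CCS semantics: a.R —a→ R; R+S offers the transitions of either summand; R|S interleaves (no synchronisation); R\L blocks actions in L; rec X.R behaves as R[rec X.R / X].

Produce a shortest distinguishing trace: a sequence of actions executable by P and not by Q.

bb

LTS(P): 4 reachable states
  m0 = b.(b.d.0 + (0 + 0)\{b,c,d}) has moves ··b··> m1
  m1 = b.d.0 + (0 + 0)\{b,c,d} has moves ··b··> m2
  m2 = d.0 has moves ··d··> m3
  m3 = 0 has moves ∅
LTS(Q): 3 reachable states
  n0 = b.d.0 + (0 + 0)\{b,c,d} has moves ··b··> n1
  n1 = d.0 has moves ··d··> n2
  n2 = 0 has moves ∅
Executing bb from P (initial set {m0}):
  [1] b ⇒ {m1}
  [2] b ⇒ {m2}
  — P admits the full trace.
Executing bb from Q (initial set {n0}):
  [1] b ⇒ {n1}
  [2] b ⇒ ∅ (Q stuck)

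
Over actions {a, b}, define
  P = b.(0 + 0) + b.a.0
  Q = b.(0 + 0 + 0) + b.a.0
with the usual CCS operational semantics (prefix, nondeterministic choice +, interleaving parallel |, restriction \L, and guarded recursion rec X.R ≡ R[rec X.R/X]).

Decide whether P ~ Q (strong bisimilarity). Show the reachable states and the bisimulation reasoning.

Reachable graph of P (4 states):
  u0 = b.(0 + 0) + b.a.0 has moves —b→ u1, —b→ u2
  u1 = 0 + 0 has moves stopped
  u2 = a.0 has moves —a→ u3
  u3 = 0 has moves stopped
Reachable graph of Q (4 states):
  v0 = b.(0 + 0 + 0) + b.a.0 has moves —b→ v1, —b→ v2
  v1 = 0 + 0 + 0 has moves stopped
  v2 = a.0 has moves —a→ v3
  v3 = 0 has moves stopped
Bisimilarity quotient blocks:
  B0 = {u0, v0}
  B1 = {u2, v2}
  B2 = {u1, u3, v1, v3}
u0 ∈ B0, v0 ∈ B0 → same block

bisimilar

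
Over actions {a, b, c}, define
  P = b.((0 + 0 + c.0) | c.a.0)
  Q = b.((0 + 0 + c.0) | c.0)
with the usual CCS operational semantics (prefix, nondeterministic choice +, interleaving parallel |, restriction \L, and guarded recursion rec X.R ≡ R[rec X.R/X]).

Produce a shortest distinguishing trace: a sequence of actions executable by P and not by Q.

bca

LTS(P): 7 reachable states
  m0 = b.((0 + 0 + c.0) | c.a.0) → —b→ m1
  m1 = (0 + 0 + c.0) | c.a.0 → —c→ m2, —c→ m3
  m2 = (0 + 0 + c.0) | a.0 → —a→ m4, —c→ m5
  m3 = 0 | c.a.0 → —c→ m5
  m4 = (0 + 0 + c.0) | 0 → —c→ m6
  m5 = 0 | a.0 → —a→ m6
  m6 = 0 | 0 → ·
LTS(Q): 5 reachable states
  n0 = b.((0 + 0 + c.0) | c.0) → —b→ n1
  n1 = (0 + 0 + c.0) | c.0 → —c→ n2, —c→ n3
  n2 = (0 + 0 + c.0) | 0 → —c→ n4
  n3 = 0 | c.0 → —c→ n4
  n4 = 0 | 0 → ·
Trace ⟨bca⟩ through P, begin at {m0}:
  step 1 (b): {m1}
  step 2 (c): {m2, m3}
  step 3 (a): {m4}
  P completes σ.
Trace ⟨bca⟩ through Q, begin at {n0}:
  step 1 (b): {n1}
  step 2 (c): {n2, n3}
  step 3 (a): ∅ (Q stuck)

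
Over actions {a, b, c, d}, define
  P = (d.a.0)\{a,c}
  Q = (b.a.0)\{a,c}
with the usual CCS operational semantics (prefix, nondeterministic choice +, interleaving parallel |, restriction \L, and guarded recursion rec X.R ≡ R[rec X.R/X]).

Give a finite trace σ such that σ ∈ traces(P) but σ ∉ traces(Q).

d

P's transition system — 2 states:
  u0 = (d.a.0)\{a,c} → ··d··> u1
  u1 = (a.0)\{a,c} → (no moves)
Q's transition system — 2 states:
  v0 = (b.a.0)\{a,c} → ··b··> v1
  v1 = (a.0)\{a,c} → (no moves)
Run σ = ⟨d⟩ on P: start {u0}
  [1] d ⇒ {u1}
  — P admits the full trace.
Run σ = ⟨d⟩ on Q: start {v0}
  [1] d ⇒ ∅  — Q cannot continue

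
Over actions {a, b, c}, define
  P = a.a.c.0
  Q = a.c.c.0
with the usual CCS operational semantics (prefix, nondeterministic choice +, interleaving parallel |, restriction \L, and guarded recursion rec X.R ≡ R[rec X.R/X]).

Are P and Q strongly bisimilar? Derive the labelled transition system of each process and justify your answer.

not bisimilar

Reachable graph of P (4 states):
  m0 = a.a.c.0 :: —a→ m1
  m1 = a.c.0 :: —a→ m2
  m2 = c.0 :: —c→ m3
  m3 = 0 :: deadlocked
Reachable graph of Q (4 states):
  n0 = a.c.c.0 :: —a→ n1
  n1 = c.c.0 :: —c→ n2
  n2 = c.0 :: —c→ n3
  n3 = 0 :: deadlocked
Bisimilarity quotient blocks:
  B0 = {m0}
  B1 = {m1}
  B2 = {m2, n2}
  B3 = {m3, n3}
  B4 = {n0}
  B5 = {n1}
m0 ∈ B0, n0 ∈ B4 → different blocks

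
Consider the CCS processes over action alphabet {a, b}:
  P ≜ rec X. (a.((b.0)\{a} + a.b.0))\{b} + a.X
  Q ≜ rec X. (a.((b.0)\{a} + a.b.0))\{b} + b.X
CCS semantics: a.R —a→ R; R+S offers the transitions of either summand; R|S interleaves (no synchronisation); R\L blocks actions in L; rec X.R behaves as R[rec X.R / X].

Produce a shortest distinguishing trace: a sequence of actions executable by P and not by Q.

Reachable graph of P (3 states):
  u0 = rec X. (a.((b.0)\{a} + a.b.0))\{b} + a.X → --a--▸ u0, --a--▸ u1
  u1 = ((b.0)\{a} + a.b.0)\{b} → --a--▸ u2
  u2 = (b.0)\{b} → stopped
Reachable graph of Q (3 states):
  v0 = rec X. (a.((b.0)\{a} + a.b.0))\{b} + b.X → --a--▸ v1, --b--▸ v0
  v1 = ((b.0)\{a} + a.b.0)\{b} → --a--▸ v2
  v2 = (b.0)\{b} → stopped
Trace ⟨aaa⟩ through P, begin at {u0}:
  step 1 (a): {u0, u1}
  step 2 (a): {u0, u1, u2}
  step 3 (a): {u0, u1, u2}
  P completes σ.
Trace ⟨aaa⟩ through Q, begin at {v0}:
  step 1 (a): {v1}
  step 2 (a): {v2}
  step 3 (a): ∅ (Q stuck)

aaa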